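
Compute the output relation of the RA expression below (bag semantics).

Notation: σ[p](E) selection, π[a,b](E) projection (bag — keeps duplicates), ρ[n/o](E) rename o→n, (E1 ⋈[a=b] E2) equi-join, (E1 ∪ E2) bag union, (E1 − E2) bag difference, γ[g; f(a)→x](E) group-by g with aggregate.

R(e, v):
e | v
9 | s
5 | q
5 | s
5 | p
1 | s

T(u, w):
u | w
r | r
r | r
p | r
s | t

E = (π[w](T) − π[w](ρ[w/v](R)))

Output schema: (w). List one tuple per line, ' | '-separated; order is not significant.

Subexpression sizes:
  T → 4
  π[w](T) → 4
  R → 5
  ρ[w/v](R) → 5
  π[w](ρ[w/v](R)) → 5
  (π[w](T) − π[w](ρ[w/v](R))) → 4

== RESULT ==
w
r
r
r
t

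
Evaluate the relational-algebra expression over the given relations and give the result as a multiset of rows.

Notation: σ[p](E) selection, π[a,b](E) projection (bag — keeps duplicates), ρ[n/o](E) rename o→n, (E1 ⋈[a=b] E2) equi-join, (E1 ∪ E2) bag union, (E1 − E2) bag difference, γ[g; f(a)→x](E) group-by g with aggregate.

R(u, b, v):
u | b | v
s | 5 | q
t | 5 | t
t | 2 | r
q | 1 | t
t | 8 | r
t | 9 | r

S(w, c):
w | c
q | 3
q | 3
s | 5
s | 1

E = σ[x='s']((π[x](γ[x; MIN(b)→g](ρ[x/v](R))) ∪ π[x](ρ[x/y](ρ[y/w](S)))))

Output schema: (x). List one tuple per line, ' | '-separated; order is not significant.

Per-node cardinality:
  R → 6
  ρ[x/v](R) → 6
  γ[x; MIN(b)→g](ρ[x/v](R)) → 3
  π[x](γ[x; MIN(b)→g](ρ[x/v](R))) → 3
  S → 4
  ρ[y/w](S) → 4
  ρ[x/y](ρ[y/w](S)) → 4
  π[x](ρ[x/y](ρ[y/w](S))) → 4
  (π[x](γ[x; MIN(b)→g](ρ[x/v](R))) ∪ π[x](ρ[x/y](ρ[y/w](S)))) → 7
  σ[x='s']((π[x](γ[x; MIN(b)→g](ρ[x/v](R))) ∪ π[x](ρ[x/y](ρ[y/w](S))))) → 2

== RESULT ==
x
s
s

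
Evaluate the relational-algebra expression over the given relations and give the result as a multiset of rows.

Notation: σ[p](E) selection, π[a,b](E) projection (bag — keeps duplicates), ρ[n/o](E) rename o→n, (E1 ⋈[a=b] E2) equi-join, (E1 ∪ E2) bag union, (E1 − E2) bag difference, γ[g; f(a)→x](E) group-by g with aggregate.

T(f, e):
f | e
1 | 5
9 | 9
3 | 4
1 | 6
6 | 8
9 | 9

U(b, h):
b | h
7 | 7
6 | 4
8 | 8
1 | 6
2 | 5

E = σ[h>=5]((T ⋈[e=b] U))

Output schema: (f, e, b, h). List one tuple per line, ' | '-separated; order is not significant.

Row counts bottom-up:
  T → 6
  U → 5
  (T ⋈[e=b] U) → 2
  σ[h>=5]((T ⋈[e=b] U)) → 1

== RESULT ==
f | e | b | h
6 | 8 | 8 | 8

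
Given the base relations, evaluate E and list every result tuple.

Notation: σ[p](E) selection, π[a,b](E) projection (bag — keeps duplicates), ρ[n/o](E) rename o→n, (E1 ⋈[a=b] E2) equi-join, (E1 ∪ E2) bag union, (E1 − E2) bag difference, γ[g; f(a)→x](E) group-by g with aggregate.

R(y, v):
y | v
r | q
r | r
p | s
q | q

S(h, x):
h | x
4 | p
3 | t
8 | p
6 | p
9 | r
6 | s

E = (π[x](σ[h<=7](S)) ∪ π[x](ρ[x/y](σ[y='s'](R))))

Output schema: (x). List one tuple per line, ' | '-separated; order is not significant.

Row counts bottom-up:
  S → 6
  σ[h<=7](S) → 4
  π[x](σ[h<=7](S)) → 4
  R → 4
  σ[y='s'](R) → 0
  ρ[x/y](σ[y='s'](R)) → 0
  π[x](ρ[x/y](σ[y='s'](R))) → 0
  (π[x](σ[h<=7](S)) ∪ π[x](ρ[x/y](σ[y='s'](R)))) → 4

== RESULT ==
x
p
p
s
t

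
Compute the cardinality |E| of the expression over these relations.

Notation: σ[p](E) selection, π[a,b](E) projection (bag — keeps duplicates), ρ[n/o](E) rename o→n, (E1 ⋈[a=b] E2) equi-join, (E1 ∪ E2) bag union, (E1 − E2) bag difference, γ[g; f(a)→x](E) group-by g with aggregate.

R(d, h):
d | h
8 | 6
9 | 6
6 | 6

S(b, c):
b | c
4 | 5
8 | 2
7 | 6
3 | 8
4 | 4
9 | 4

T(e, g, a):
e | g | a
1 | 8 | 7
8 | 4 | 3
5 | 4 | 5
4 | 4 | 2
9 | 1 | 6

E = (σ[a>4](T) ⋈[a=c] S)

Per-node cardinality:
  T → 5
  σ[a>4](T) → 3
  S → 6
  (σ[a>4](T) ⋈[a=c] S) → 2

|E| = 2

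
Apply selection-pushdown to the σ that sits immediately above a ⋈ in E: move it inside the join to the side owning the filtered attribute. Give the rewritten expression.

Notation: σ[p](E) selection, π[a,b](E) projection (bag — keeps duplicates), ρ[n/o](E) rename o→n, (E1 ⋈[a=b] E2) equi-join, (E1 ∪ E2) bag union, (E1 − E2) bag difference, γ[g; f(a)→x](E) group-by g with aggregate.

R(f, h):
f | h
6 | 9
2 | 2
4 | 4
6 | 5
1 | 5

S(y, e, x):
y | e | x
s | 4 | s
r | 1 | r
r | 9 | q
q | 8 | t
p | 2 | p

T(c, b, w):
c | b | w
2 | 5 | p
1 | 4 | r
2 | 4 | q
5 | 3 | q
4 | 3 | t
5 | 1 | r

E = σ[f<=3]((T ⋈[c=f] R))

σ filters on f, owned by the right side.
E' = (T ⋈[c=f] σ[f<=3](R))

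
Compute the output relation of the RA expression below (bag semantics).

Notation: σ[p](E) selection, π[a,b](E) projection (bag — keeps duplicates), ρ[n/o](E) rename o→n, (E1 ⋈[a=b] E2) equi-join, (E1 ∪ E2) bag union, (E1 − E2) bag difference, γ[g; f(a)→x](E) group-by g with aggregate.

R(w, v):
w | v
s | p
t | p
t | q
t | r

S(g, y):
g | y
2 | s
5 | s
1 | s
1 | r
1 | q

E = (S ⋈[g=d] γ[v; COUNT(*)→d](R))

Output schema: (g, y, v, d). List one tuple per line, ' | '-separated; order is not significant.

Per-node cardinality:
  S → 5
  R → 4
  γ[v; COUNT(*)→d](R) → 3
  (S ⋈[g=d] γ[v; COUNT(*)→d](R)) → 7

== RESULT ==
g | y | v | d
1 | q | q | 1
1 | q | r | 1
1 | r | q | 1
1 | r | r | 1
1 | s | q | 1
1 | s | r | 1
2 | s | p | 2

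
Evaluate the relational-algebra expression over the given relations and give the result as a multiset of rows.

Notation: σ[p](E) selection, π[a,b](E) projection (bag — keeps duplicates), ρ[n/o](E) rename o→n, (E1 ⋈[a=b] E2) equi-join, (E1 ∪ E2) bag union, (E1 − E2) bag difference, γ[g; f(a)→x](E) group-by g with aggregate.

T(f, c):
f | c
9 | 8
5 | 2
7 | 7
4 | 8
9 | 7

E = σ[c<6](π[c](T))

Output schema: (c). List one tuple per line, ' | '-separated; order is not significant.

Subexpression sizes:
  T → 5
  π[c](T) → 5
  σ[c<6](π[c](T)) → 1

== RESULT ==
c
2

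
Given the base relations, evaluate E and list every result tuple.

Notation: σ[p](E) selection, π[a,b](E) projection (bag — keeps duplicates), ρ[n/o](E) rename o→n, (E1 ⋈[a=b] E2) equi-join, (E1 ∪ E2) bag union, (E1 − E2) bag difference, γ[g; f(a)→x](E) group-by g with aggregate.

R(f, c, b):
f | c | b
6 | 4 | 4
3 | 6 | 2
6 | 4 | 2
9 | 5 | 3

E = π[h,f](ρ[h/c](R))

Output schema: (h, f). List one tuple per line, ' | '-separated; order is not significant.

Row counts bottom-up:
  R → 4
  ρ[h/c](R) → 4
  π[h,f](ρ[h/c](R)) → 4

== RESULT ==
h | f
4 | 6
4 | 6
5 | 9
6 | 3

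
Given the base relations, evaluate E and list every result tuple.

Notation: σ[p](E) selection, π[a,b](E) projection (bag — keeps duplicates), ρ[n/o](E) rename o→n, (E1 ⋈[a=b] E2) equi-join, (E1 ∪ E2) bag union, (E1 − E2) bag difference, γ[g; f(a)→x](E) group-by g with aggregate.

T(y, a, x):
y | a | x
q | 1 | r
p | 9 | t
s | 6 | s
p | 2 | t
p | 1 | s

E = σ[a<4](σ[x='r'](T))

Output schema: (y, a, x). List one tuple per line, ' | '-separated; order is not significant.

Stepwise |·|:
  T → 5
  σ[x='r'](T) → 1
  σ[a<4](σ[x='r'](T)) → 1

== RESULT ==
y | a | x
q | 1 | r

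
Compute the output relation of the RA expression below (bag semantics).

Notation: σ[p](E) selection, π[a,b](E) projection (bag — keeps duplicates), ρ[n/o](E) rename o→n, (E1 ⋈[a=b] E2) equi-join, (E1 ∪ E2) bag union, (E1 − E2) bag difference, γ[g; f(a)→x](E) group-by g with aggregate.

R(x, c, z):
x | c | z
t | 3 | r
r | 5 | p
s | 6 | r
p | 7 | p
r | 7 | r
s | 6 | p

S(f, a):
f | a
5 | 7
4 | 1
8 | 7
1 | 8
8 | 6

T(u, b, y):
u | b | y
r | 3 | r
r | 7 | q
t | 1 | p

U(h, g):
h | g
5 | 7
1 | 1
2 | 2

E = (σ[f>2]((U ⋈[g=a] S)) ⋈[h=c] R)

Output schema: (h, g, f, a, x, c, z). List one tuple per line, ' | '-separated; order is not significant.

Row counts bottom-up:
  U → 3
  S → 5
  (U ⋈[g=a] S) → 3
  σ[f>2]((U ⋈[g=a] S)) → 3
  R → 6
  (σ[f>2]((U ⋈[g=a] S)) ⋈[h=c] R) → 2

== RESULT ==
h | g | f | a | x | c | z
5 | 7 | 5 | 7 | r | 5 | p
5 | 7 | 8 | 7 | r | 5 | p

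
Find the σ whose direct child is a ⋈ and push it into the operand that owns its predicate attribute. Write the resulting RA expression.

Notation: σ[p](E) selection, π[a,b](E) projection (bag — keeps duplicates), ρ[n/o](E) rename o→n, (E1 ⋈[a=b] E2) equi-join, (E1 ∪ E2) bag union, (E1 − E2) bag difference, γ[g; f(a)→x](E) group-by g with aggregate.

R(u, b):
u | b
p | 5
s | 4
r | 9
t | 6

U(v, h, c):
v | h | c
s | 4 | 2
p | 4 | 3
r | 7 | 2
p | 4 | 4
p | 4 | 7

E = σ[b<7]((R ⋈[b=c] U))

σ filters on b, owned by the left side.
E' = (σ[b<7](R) ⋈[b=c] U)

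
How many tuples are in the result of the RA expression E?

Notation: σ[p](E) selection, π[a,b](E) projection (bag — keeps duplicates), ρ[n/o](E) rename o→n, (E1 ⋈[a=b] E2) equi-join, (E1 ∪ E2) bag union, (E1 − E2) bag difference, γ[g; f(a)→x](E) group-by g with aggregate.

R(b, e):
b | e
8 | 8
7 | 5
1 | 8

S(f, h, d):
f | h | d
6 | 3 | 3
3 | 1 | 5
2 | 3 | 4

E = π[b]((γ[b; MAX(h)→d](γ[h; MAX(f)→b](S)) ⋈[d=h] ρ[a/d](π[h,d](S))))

Subexpression sizes:
  S → 3
  γ[h; MAX(f)→b](S) → 2
  γ[b; MAX(h)→d](γ[h; MAX(f)→b](S)) → 2
  S → 3
  π[h,d](S) → 3
  ρ[a/d](π[h,d](S)) → 3
  (γ[b; MAX(h)→d](γ[h; MAX(f)→b](S)) ⋈[d=h] ρ[a/d](π[h,d](S))) → 3
  π[b]((γ[b; MAX(h)→d](γ[h; MAX(f)→b](S)) ⋈[d=h] ρ[a/d](π[h,d](S)))) → 3

|E| = 3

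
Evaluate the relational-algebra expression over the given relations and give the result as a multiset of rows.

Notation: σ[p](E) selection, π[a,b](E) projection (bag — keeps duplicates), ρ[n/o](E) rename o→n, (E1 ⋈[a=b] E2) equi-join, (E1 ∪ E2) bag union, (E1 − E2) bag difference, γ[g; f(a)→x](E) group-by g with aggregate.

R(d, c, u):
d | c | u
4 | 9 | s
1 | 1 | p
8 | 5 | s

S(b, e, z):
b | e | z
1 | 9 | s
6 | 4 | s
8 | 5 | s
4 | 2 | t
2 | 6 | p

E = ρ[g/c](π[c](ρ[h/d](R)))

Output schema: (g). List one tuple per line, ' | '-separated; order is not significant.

Stepwise |·|:
  R → 3
  ρ[h/d](R) → 3
  π[c](ρ[h/d](R)) → 3
  ρ[g/c](π[c](ρ[h/d](R))) → 3

== RESULT ==
g
1
5
9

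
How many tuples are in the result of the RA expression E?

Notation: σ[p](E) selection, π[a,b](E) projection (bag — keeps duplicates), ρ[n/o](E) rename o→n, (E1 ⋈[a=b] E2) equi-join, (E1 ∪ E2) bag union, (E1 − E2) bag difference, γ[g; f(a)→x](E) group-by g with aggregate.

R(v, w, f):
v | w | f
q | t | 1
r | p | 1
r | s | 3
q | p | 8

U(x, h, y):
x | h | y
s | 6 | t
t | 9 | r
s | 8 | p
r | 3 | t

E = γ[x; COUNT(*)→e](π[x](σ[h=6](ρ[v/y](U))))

Stepwise |·|:
  U → 4
  ρ[v/y](U) → 4
  σ[h=6](ρ[v/y](U)) → 1
  π[x](σ[h=6](ρ[v/y](U))) → 1
  γ[x; COUNT(*)→e](π[x](σ[h=6](ρ[v/y](U)))) → 1

|E| = 1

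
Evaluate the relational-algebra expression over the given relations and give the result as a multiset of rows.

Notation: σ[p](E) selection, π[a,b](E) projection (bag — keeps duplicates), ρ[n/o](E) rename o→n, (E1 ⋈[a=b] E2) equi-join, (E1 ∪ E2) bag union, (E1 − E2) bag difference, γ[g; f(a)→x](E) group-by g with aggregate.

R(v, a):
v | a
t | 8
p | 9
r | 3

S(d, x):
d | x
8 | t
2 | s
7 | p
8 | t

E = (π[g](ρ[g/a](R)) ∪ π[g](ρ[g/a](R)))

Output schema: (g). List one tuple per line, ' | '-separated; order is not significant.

Per-node cardinality:
  R → 3
  ρ[g/a](R) → 3
  π[g](ρ[g/a](R)) → 3
  R → 3
  ρ[g/a](R) → 3
  π[g](ρ[g/a](R)) → 3
  (π[g](ρ[g/a](R)) ∪ π[g](ρ[g/a](R))) → 6

== RESULT ==
g
3
3
8
8
9
9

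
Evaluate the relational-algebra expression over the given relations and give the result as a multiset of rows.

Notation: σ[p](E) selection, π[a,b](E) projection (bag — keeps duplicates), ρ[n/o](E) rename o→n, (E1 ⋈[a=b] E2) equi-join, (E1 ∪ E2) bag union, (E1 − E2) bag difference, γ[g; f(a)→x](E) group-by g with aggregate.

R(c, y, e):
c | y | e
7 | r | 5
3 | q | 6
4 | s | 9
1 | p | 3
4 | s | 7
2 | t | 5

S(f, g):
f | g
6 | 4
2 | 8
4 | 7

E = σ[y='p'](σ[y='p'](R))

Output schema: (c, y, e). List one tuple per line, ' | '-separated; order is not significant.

Per-node cardinality:
  R → 6
  σ[y='p'](R) → 1
  σ[y='p'](σ[y='p'](R)) → 1

== RESULT ==
c | y | e
1 | p | 3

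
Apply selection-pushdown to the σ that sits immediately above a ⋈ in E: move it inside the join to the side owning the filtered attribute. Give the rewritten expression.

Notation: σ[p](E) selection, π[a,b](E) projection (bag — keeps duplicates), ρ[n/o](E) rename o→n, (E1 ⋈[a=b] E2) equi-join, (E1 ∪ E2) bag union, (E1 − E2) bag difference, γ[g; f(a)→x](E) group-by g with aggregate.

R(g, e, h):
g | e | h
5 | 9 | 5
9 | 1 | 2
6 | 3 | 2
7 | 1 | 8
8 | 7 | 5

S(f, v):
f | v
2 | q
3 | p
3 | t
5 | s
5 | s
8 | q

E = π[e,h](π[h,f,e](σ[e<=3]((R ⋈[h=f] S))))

σ filters on e, owned by the left side.
E' = π[e,h](π[h,f,e]((σ[e<=3](R) ⋈[h=f] S)))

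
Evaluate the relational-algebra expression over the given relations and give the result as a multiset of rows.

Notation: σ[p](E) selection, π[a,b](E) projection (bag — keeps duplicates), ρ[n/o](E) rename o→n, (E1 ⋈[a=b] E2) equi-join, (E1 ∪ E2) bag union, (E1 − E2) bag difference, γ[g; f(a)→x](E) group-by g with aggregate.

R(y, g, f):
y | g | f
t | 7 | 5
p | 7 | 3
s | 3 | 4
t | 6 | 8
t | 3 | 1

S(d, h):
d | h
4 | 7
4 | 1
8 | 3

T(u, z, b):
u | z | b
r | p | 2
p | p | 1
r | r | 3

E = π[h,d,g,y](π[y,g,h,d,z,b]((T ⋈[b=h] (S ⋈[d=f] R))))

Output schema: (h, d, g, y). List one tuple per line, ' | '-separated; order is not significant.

Row counts bottom-up:
  T → 3
  S → 3
  R → 5
  (S ⋈[d=f] R) → 3
  (T ⋈[b=h] (S ⋈[d=f] R)) → 2
  π[y,g,h,d,z,b]((T ⋈[b=h] (S ⋈[d=f] R))) → 2
  π[h,d,g,y](π[y,g,h,d,z,b]((T ⋈[b=h] (S ⋈[d=f] R)))) → 2

== RESULT ==
h | d | g | y
1 | 4 | 3 | s
3 | 8 | 6 | t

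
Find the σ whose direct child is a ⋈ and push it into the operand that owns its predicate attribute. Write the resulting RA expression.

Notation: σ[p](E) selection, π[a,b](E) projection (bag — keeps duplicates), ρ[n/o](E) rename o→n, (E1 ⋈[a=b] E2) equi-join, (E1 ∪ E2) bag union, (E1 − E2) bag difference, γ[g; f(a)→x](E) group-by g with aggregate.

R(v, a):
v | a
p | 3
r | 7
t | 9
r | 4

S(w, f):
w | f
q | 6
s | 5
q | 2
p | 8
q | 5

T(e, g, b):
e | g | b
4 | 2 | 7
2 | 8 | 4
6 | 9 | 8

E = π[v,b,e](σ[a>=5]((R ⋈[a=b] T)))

σ filters on a, owned by the left side.
E' = π[v,b,e]((σ[a>=5](R) ⋈[a=b] T))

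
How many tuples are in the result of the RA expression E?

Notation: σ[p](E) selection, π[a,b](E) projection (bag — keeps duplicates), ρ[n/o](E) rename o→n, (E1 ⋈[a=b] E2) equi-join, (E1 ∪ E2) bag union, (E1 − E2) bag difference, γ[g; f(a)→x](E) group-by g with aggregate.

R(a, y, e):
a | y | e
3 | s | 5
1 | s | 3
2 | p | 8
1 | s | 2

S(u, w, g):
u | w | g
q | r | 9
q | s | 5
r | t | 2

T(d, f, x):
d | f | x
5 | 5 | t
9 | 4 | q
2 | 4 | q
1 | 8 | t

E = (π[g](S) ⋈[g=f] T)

Subexpression sizes:
  S → 3
  π[g](S) → 3
  T → 4
  (π[g](S) ⋈[g=f] T) → 1

|E| = 1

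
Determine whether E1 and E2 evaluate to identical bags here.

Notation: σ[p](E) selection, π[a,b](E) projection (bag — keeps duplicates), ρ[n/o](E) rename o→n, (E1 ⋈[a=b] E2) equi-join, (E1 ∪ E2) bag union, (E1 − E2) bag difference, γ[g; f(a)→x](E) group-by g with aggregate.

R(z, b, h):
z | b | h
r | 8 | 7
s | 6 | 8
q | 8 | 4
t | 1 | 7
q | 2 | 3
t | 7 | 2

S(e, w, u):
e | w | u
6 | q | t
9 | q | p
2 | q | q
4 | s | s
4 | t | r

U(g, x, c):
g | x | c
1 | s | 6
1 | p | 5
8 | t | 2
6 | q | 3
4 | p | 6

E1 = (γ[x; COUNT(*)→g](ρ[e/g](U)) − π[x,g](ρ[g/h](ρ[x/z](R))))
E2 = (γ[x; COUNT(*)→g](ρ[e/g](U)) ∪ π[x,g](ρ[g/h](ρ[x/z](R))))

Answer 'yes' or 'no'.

E1 stepwise |·|:
  U → 5
  ρ[e/g](U) → 5
  γ[x; COUNT(*)→g](ρ[e/g](U)) → 4
  R → 6
  ρ[x/z](R) → 6
  ρ[g/h](ρ[x/z](R)) → 6
  π[x,g](ρ[g/h](ρ[x/z](R))) → 6
  (γ[x; COUNT(*)→g](ρ[e/g](U)) − π[x,g](ρ[g/h](ρ[x/z](R)))) → 4
E2 stepwise |·|:
  U → 5
  ρ[e/g](U) → 5
  γ[x; COUNT(*)→g](ρ[e/g](U)) → 4
  R → 6
  ρ[x/z](R) → 6
  ρ[g/h](ρ[x/z](R)) → 6
  π[x,g](ρ[g/h](ρ[x/z](R))) → 6
  (γ[x; COUNT(*)→g](ρ[e/g](U)) ∪ π[x,g](ρ[g/h](ρ[x/z](R)))) → 10

E1 result:
x | g
p | 2
q | 1
s | 1
t | 1
E2 result:
x | g
p | 2
q | 1
q | 3
q | 4
r | 7
s | 1
s | 8
t | 1
t | 2
t | 7
Witness: ('r', 7) appears 0× in E1 but 1× in E2.

no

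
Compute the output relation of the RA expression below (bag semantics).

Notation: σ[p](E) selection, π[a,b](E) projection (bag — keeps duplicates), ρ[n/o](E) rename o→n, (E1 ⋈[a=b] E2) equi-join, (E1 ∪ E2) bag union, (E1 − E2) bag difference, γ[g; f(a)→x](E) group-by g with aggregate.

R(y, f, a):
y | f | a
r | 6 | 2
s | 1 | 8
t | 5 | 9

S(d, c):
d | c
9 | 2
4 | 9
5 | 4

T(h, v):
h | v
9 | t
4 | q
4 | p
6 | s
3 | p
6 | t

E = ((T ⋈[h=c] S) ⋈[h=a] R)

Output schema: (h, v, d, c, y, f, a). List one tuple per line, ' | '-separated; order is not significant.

Row counts bottom-up:
  T → 6
  S → 3
  (T ⋈[h=c] S) → 3
  R → 3
  ((T ⋈[h=c] S) ⋈[h=a] R) → 1

== RESULT ==
h | v | d | c | y | f | a
9 | t | 4 | 9 | t | 5 | 9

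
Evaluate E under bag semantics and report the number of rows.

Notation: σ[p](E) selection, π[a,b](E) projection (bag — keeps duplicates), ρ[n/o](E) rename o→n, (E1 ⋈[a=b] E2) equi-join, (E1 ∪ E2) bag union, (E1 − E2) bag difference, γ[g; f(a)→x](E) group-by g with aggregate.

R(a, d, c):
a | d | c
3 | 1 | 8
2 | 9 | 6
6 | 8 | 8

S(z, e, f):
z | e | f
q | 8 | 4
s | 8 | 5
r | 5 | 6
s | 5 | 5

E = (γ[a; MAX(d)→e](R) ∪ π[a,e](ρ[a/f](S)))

Row counts bottom-up:
  R → 3
  γ[a; MAX(d)→e](R) → 3
  S → 4
  ρ[a/f](S) → 4
  π[a,e](ρ[a/f](S)) → 4
  (γ[a; MAX(d)→e](R) ∪ π[a,e](ρ[a/f](S))) → 7

|E| = 7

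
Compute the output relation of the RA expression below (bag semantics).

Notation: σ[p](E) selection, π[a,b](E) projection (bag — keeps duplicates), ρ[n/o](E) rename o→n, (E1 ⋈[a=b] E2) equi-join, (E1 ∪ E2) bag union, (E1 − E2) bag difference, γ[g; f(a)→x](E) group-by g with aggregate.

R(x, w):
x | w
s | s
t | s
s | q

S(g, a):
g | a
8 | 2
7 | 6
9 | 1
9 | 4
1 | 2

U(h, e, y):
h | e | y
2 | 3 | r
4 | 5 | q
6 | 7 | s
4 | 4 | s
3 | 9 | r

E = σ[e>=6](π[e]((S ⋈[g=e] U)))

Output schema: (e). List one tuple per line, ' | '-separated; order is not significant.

Subexpression sizes:
  S → 5
  U → 5
  (S ⋈[g=e] U) → 3
  π[e]((S ⋈[g=e] U)) → 3
  σ[e>=6](π[e]((S ⋈[g=e] U))) → 3

== RESULT ==
e
7
9
9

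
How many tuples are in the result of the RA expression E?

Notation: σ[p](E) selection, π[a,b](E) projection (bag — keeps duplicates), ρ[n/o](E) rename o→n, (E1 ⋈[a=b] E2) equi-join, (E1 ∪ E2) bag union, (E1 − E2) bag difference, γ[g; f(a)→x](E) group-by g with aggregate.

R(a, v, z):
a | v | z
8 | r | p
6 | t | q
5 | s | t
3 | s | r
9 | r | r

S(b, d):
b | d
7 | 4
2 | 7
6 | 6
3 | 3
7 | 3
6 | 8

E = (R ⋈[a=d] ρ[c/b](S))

Stepwise |·|:
  R → 5
  S → 6
  ρ[c/b](S) → 6
  (R ⋈[a=d] ρ[c/b](S)) → 4

|E| = 4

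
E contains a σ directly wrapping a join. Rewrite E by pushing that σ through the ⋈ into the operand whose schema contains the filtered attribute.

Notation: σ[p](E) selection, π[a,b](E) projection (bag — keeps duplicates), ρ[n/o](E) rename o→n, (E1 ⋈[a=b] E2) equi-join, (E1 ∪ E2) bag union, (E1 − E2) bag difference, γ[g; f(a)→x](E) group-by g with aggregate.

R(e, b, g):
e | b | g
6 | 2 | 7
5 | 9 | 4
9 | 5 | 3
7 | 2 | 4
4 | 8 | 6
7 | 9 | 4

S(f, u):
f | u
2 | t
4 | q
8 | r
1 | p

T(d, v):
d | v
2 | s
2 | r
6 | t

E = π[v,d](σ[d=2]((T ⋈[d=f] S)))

σ filters on d, owned by the left side.
E' = π[v,d]((σ[d=2](T) ⋈[d=f] S))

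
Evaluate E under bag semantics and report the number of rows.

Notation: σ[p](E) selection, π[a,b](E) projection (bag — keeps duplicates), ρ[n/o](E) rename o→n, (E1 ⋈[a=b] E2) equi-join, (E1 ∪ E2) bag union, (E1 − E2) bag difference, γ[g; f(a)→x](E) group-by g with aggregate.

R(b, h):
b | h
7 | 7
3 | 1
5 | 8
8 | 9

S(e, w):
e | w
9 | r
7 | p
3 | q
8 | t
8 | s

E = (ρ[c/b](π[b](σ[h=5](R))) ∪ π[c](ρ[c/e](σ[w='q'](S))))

Subexpression sizes:
  R → 4
  σ[h=5](R) → 0
  π[b](σ[h=5](R)) → 0
  ρ[c/b](π[b](σ[h=5](R))) → 0
  S → 5
  σ[w='q'](S) → 1
  ρ[c/e](σ[w='q'](S)) → 1
  π[c](ρ[c/e](σ[w='q'](S))) → 1
  (ρ[c/b](π[b](σ[h=5](R))) ∪ π[c](ρ[c/e](σ[w='q'](S)))) → 1

|E| = 1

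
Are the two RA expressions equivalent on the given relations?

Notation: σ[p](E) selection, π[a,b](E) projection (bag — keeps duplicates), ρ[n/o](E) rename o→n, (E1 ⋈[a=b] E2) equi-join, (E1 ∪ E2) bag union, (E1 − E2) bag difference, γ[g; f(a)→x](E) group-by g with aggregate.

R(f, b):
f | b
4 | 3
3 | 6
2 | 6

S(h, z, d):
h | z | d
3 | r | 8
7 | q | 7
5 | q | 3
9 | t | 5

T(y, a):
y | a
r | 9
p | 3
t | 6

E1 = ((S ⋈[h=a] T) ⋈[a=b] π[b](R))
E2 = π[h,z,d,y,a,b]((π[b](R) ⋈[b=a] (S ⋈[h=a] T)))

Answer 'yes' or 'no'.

E1 subexpression sizes:
  S → 4
  T → 3
  (S ⋈[h=a] T) → 2
  R → 3
  π[b](R) → 3
  ((S ⋈[h=a] T) ⋈[a=b] π[b](R)) → 1
E2 subexpression sizes:
  R → 3
  π[b](R) → 3
  S → 4
  T → 3
  (S ⋈[h=a] T) → 2
  (π[b](R) ⋈[b=a] (S ⋈[h=a] T)) → 1
  π[h,z,d,y,a,b]((π[b](R) ⋈[b=a] (S ⋈[h=a] T))) → 1

E1 and E2 produce the same multiset:
h | z | d | y | a | b
3 | r | 8 | p | 3 | 3

yes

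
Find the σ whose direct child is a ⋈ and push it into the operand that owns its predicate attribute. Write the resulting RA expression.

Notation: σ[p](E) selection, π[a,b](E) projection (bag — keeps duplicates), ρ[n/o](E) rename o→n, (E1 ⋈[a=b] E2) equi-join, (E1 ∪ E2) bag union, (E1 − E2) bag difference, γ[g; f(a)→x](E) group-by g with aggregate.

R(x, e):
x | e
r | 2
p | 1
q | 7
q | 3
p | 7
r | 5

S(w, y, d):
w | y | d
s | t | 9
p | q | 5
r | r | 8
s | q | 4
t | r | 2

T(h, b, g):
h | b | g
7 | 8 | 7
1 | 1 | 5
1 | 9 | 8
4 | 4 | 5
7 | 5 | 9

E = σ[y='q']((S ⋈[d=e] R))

σ filters on y, owned by the left side.
E' = (σ[y='q'](S) ⋈[d=e] R)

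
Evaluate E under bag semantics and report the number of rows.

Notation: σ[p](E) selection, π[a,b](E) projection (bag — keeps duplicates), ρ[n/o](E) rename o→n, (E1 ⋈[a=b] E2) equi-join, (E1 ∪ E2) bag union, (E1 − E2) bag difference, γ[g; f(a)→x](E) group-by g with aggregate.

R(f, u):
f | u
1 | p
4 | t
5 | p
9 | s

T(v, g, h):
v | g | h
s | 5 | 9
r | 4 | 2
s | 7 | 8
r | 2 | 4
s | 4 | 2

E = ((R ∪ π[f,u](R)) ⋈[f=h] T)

Subexpression sizes:
  R → 4
  R → 4
  π[f,u](R) → 4
  (R ∪ π[f,u](R)) → 8
  T → 5
  ((R ∪ π[f,u](R)) ⋈[f=h] T) → 4

|E| = 4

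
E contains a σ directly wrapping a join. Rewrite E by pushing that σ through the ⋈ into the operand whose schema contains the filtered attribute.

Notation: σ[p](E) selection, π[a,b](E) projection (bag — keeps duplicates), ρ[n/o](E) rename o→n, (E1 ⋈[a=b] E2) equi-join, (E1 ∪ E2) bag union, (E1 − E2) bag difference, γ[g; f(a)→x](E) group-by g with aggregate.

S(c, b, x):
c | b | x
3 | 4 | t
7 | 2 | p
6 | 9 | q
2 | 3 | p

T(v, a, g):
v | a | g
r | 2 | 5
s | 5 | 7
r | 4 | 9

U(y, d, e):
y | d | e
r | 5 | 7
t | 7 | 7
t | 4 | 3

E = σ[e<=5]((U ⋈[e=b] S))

σ filters on e, owned by the left side.
E' = (σ[e<=5](U) ⋈[e=b] S)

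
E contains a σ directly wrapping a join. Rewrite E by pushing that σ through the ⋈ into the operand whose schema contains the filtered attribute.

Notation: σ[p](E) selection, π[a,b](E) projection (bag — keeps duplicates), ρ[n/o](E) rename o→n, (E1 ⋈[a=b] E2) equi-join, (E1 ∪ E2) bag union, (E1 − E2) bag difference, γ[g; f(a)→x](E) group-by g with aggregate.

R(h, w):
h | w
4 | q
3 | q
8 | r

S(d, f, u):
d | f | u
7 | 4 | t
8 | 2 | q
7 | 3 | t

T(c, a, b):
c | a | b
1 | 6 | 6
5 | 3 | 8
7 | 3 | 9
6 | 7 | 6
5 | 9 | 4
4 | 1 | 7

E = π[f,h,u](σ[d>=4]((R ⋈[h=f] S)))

σ filters on d, owned by the right side.
E' = π[f,h,u]((R ⋈[h=f] σ[d>=4](S)))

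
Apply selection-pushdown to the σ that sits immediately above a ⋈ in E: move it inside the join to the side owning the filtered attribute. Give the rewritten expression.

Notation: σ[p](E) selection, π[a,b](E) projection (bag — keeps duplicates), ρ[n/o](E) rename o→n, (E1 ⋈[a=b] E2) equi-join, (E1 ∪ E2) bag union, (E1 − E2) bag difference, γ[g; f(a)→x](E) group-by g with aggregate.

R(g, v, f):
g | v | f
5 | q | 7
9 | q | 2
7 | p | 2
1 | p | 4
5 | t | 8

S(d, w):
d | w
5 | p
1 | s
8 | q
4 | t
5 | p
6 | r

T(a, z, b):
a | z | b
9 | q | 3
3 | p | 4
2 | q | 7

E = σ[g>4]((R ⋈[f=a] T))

σ filters on g, owned by the left side.
E' = (σ[g>4](R) ⋈[f=a] T)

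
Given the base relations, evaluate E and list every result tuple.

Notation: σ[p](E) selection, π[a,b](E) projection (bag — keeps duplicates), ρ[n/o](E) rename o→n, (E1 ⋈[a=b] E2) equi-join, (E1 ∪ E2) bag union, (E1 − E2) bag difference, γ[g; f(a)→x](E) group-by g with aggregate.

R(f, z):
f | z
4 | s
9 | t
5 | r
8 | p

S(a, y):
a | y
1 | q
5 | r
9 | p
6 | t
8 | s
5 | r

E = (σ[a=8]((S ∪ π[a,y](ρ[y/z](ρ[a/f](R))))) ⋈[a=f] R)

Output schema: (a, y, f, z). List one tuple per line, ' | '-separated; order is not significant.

Subexpression sizes:
  S → 6
  R → 4
  ρ[a/f](R) → 4
  ρ[y/z](ρ[a/f](R)) → 4
  π[a,y](ρ[y/z](ρ[a/f](R))) → 4
  (S ∪ π[a,y](ρ[y/z](ρ[a/f](R)))) → 10
  σ[a=8]((S ∪ π[a,y](ρ[y/z](ρ[a/f](R))))) → 2
  R → 4
  (σ[a=8]((S ∪ π[a,y](ρ[y/z](ρ[a/f](R))))) ⋈[a=f] R) → 2

== RESULT ==
a | y | f | z
8 | p | 8 | p
8 | s | 8 | p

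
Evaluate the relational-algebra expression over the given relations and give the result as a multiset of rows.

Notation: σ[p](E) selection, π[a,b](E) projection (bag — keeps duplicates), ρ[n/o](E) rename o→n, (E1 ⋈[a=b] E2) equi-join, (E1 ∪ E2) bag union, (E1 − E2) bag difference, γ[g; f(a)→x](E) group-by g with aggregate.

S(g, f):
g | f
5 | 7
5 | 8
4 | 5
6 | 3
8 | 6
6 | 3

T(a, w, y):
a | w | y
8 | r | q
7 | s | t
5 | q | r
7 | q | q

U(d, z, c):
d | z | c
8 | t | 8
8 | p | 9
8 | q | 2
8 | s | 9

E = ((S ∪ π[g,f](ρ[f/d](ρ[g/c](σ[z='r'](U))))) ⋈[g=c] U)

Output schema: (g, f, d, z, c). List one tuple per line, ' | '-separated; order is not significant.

Subexpression sizes:
  S → 6
  U → 4
  σ[z='r'](U) → 0
  ρ[g/c](σ[z='r'](U)) → 0
  ρ[f/d](ρ[g/c](σ[z='r'](U))) → 0
  π[g,f](ρ[f/d](ρ[g/c](σ[z='r'](U)))) → 0
  (S ∪ π[g,f](ρ[f/d](ρ[g/c](σ[z='r'](U))))) → 6
  U → 4
  ((S ∪ π[g,f](ρ[f/d](ρ[g/c](σ[z='r'](U))))) ⋈[g=c] U) → 1

== RESULT ==
g | f | d | z | c
8 | 6 | 8 | t | 8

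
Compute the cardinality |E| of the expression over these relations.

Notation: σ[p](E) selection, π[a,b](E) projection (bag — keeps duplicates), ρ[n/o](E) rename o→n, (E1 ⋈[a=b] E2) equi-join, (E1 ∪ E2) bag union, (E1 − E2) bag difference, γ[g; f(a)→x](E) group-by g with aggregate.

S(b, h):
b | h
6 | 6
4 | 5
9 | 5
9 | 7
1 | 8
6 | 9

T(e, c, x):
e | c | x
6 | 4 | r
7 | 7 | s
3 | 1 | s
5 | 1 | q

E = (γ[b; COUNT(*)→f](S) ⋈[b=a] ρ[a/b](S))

Per-node cardinality:
  S → 6
  γ[b; COUNT(*)→f](S) → 4
  S → 6
  ρ[a/b](S) → 6
  (γ[b; COUNT(*)→f](S) ⋈[b=a] ρ[a/b](S)) → 6

|E| = 6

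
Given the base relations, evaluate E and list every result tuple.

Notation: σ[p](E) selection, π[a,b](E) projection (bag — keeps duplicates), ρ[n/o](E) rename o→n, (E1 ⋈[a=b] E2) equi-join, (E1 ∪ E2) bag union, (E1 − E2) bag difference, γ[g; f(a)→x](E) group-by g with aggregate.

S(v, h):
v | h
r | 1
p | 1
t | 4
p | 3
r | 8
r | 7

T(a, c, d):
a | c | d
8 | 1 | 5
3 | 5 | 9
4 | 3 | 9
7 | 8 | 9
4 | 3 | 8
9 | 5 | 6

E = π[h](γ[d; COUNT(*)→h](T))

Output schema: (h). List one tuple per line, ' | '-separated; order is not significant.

Stepwise |·|:
  T → 6
  γ[d; COUNT(*)→h](T) → 4
  π[h](γ[d; COUNT(*)→h](T)) → 4

== RESULT ==
h
1
1
1
3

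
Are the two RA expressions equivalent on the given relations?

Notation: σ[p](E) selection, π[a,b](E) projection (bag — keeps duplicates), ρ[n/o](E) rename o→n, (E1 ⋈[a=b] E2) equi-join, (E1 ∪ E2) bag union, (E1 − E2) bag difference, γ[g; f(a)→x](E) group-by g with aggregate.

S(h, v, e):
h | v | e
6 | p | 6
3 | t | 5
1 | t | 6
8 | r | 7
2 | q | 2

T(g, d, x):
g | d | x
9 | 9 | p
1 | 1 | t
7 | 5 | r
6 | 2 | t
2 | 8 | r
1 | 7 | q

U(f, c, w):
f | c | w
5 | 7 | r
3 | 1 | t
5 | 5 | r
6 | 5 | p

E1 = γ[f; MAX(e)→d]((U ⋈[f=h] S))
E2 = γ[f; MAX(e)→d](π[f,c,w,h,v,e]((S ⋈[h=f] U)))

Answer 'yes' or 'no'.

E1 row counts bottom-up:
  U → 4
  S → 5
  (U ⋈[f=h] S) → 2
  γ[f; MAX(e)→d]((U ⋈[f=h] S)) → 2
E2 row counts bottom-up:
  S → 5
  U → 4
  (S ⋈[h=f] U) → 2
  π[f,c,w,h,v,e]((S ⋈[h=f] U)) → 2
  γ[f; MAX(e)→d](π[f,c,w,h,v,e]((S ⋈[h=f] U))) → 2

E1 and E2 produce the same multiset:
f | d
3 | 5
6 | 6

yes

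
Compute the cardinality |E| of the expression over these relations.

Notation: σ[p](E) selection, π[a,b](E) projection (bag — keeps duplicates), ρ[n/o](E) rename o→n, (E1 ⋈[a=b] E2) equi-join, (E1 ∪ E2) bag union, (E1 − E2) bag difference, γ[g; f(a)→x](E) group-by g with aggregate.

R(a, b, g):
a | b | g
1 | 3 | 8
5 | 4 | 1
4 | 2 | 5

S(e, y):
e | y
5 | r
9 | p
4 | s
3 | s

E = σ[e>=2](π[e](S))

Row counts bottom-up:
  S → 4
  π[e](S) → 4
  σ[e>=2](π[e](S)) → 4

|E| = 4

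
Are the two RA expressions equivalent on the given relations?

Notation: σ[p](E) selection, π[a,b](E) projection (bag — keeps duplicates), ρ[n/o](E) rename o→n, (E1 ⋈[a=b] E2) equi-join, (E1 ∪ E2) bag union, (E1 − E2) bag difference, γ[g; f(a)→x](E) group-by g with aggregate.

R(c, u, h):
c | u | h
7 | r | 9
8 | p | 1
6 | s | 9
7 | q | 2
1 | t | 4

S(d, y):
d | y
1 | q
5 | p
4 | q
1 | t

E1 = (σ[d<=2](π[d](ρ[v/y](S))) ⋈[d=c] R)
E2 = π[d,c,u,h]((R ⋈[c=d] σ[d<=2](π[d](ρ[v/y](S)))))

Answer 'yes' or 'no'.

E1 row counts bottom-up:
  S → 4
  ρ[v/y](S) → 4
  π[d](ρ[v/y](S)) → 4
  σ[d<=2](π[d](ρ[v/y](S))) → 2
  R → 5
  (σ[d<=2](π[d](ρ[v/y](S))) ⋈[d=c] R) → 2
E2 row counts bottom-up:
  R → 5
  S → 4
  ρ[v/y](S) → 4
  π[d](ρ[v/y](S)) → 4
  σ[d<=2](π[d](ρ[v/y](S))) → 2
  (R ⋈[c=d] σ[d<=2](π[d](ρ[v/y](S)))) → 2
  π[d,c,u,h]((R ⋈[c=d] σ[d<=2](π[d](ρ[v/y](S))))) → 2

E1 and E2 produce the same multiset:
d | c | u | h
1 | 1 | t | 4
1 | 1 | t | 4

yes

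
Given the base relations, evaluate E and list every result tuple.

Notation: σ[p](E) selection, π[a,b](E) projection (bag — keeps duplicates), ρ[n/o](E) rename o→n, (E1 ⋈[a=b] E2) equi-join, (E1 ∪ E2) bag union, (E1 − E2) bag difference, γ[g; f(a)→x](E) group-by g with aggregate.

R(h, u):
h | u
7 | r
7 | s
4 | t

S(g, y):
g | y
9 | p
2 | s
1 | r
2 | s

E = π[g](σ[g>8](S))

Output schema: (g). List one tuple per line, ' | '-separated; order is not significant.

Stepwise |·|:
  S → 4
  σ[g>8](S) → 1
  π[g](σ[g>8](S)) → 1

== RESULT ==
g
9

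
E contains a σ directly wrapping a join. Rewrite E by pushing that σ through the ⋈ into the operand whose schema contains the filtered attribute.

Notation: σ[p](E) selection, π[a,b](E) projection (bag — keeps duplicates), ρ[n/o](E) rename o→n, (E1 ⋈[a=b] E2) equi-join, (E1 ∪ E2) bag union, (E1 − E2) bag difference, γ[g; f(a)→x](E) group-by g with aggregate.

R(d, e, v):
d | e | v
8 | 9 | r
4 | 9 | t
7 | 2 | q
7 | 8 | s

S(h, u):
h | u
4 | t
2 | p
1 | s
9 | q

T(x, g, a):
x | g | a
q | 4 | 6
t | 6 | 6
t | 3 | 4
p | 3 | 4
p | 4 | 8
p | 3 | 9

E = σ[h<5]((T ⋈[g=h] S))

σ filters on h, owned by the right side.
E' = (T ⋈[g=h] σ[h<5](S))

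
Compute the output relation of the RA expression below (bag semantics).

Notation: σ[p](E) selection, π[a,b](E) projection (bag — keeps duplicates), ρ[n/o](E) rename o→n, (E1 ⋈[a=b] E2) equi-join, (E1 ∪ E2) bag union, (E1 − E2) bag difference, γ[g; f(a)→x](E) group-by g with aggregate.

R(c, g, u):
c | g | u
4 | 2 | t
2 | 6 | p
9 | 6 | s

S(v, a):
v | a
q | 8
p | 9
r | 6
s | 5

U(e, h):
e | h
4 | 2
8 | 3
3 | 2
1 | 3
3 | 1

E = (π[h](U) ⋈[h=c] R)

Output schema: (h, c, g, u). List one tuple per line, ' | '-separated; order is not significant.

Stepwise |·|:
  U → 5
  π[h](U) → 5
  R → 3
  (π[h](U) ⋈[h=c] R) → 2

== RESULT ==
h | c | g | u
2 | 2 | 6 | p
2 | 2 | 6 | p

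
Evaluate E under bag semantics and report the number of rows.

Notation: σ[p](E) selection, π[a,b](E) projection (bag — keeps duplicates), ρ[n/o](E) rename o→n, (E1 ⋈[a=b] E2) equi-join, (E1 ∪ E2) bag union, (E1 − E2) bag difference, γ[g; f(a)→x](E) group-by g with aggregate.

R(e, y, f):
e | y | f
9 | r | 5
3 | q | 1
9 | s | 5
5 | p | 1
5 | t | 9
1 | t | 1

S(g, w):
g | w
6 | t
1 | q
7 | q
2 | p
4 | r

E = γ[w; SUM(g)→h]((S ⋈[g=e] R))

Per-node cardinality:
  S → 5
  R → 6
  (S ⋈[g=e] R) → 1
  γ[w; SUM(g)→h]((S ⋈[g=e] R)) → 1

|E| = 1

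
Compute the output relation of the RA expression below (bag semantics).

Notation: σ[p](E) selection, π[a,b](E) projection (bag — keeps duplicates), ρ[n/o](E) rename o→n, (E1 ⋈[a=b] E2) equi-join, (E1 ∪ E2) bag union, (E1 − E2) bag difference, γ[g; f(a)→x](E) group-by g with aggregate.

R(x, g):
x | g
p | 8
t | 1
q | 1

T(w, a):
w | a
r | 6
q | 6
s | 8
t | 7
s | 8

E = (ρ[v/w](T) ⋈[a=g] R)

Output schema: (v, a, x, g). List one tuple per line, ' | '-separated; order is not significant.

Stepwise |·|:
  T → 5
  ρ[v/w](T) → 5
  R → 3
  (ρ[v/w](T) ⋈[a=g] R) → 2

== RESULT ==
v | a | x | g
s | 8 | p | 8
s | 8 | p | 8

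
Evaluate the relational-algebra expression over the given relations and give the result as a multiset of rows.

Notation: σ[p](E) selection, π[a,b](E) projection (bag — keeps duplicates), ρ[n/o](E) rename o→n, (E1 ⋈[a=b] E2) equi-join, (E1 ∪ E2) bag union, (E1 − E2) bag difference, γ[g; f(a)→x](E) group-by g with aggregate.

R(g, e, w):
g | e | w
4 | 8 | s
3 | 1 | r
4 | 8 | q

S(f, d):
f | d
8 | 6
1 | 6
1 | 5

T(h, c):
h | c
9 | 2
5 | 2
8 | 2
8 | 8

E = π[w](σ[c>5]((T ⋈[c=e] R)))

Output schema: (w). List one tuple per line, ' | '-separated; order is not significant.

Stepwise |·|:
  T → 4
  R → 3
  (T ⋈[c=e] R) → 2
  σ[c>5]((T ⋈[c=e] R)) → 2
  π[w](σ[c>5]((T ⋈[c=e] R))) → 2

== RESULT ==
w
q
s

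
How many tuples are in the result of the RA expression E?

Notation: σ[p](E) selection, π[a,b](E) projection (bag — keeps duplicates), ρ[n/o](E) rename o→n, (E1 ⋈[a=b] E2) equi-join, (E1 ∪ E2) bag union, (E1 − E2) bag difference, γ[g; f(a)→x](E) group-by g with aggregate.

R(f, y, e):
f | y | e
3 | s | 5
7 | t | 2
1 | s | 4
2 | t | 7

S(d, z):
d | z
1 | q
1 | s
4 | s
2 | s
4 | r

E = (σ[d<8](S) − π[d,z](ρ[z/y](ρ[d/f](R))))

Row counts bottom-up:
  S → 5
  σ[d<8](S) → 5
  R → 4
  ρ[d/f](R) → 4
  ρ[z/y](ρ[d/f](R)) → 4
  π[d,z](ρ[z/y](ρ[d/f](R))) → 4
  (σ[d<8](S) − π[d,z](ρ[z/y](ρ[d/f](R)))) → 4

|E| = 4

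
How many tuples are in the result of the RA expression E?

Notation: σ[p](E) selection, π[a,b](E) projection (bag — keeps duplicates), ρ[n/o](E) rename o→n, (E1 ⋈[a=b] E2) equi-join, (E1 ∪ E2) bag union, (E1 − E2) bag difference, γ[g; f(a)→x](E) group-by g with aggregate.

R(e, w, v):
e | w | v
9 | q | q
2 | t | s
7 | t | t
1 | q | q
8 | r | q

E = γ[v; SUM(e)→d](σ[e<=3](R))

Stepwise |·|:
  R → 5
  σ[e<=3](R) → 2
  γ[v; SUM(e)→d](σ[e<=3](R)) → 2

|E| = 2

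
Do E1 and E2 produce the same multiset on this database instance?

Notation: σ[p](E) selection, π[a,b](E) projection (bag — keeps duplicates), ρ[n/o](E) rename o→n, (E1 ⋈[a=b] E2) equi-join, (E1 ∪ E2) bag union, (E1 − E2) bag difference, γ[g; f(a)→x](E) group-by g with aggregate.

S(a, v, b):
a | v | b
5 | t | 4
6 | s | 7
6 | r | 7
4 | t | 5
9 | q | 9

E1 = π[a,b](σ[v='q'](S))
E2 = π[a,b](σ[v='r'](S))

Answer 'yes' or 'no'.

E1 stepwise |·|:
  S → 5
  σ[v='q'](S) → 1
  π[a,b](σ[v='q'](S)) → 1
E2 stepwise |·|:
  S → 5
  σ[v='r'](S) → 1
  π[a,b](σ[v='r'](S)) → 1

E1 result:
a | b
9 | 9
E2 result:
a | b
6 | 7
Witness: (6, 7) appears 0× in E1 but 1× in E2.

no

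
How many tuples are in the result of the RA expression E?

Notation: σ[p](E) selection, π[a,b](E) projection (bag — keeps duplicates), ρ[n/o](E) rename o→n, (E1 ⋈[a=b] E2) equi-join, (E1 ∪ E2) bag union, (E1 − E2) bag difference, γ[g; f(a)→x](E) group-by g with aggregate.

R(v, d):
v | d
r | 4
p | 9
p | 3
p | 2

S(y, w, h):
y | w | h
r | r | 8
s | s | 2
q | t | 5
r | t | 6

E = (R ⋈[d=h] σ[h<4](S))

Row counts bottom-up:
  R → 4
  S → 4
  σ[h<4](S) → 1
  (R ⋈[d=h] σ[h<4](S)) → 1

|E| = 1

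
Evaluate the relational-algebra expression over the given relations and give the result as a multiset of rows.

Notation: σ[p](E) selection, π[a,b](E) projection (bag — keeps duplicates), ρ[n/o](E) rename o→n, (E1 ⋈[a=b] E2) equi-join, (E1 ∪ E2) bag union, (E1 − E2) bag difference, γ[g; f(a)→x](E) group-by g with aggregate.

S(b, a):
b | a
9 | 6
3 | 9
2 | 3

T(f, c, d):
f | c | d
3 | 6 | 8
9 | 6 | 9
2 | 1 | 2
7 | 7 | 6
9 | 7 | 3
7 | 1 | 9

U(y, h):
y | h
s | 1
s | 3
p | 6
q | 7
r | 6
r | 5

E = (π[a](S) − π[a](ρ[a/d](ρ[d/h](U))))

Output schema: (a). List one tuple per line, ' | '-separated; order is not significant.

Stepwise |·|:
  S → 3
  π[a](S) → 3
  U → 6
  ρ[d/h](U) → 6
  ρ[a/d](ρ[d/h](U)) → 6
  π[a](ρ[a/d](ρ[d/h](U))) → 6
  (π[a](S) − π[a](ρ[a/d](ρ[d/h](U)))) → 1

== RESULT ==
a
9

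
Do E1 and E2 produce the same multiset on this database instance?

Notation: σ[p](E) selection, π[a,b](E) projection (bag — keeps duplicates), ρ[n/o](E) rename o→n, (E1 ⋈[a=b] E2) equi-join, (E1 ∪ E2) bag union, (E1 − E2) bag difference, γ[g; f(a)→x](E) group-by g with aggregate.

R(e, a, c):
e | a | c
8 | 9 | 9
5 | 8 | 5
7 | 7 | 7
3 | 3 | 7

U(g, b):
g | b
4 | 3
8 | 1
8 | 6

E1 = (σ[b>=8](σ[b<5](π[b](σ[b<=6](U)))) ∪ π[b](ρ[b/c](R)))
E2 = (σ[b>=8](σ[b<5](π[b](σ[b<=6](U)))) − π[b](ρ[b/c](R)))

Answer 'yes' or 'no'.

E1 row counts bottom-up:
  U → 3
  σ[b<=6](U) → 3
  π[b](σ[b<=6](U)) → 3
  σ[b<5](π[b](σ[b<=6](U))) → 2
  σ[b>=8](σ[b<5](π[b](σ[b<=6](U)))) → 0
  R → 4
  ρ[b/c](R) → 4
  π[b](ρ[b/c](R)) → 4
  (σ[b>=8](σ[b<5](π[b](σ[b<=6](U)))) ∪ π[b](ρ[b/c](R))) → 4
E2 row counts bottom-up:
  U → 3
  σ[b<=6](U) → 3
  π[b](σ[b<=6](U)) → 3
  σ[b<5](π[b](σ[b<=6](U))) → 2
  σ[b>=8](σ[b<5](π[b](σ[b<=6](U)))) → 0
  R → 4
  ρ[b/c](R) → 4
  π[b](ρ[b/c](R)) → 4
  (σ[b>=8](σ[b<5](π[b](σ[b<=6](U)))) − π[b](ρ[b/c](R))) → 0

E1 result:
b
5
7
7
9
E2 result:
b
(0 rows)
Witness: (7,) appears 2× in E1 but 0× in E2.

no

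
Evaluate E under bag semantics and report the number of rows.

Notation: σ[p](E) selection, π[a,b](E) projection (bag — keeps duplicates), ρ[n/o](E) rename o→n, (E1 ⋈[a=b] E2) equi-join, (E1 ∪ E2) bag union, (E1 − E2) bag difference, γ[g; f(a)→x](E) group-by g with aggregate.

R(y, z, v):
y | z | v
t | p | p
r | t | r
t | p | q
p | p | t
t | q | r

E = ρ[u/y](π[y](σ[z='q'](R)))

Row counts bottom-up:
  R → 5
  σ[z='q'](R) → 1
  π[y](σ[z='q'](R)) → 1
  ρ[u/y](π[y](σ[z='q'](R))) → 1

|E| = 1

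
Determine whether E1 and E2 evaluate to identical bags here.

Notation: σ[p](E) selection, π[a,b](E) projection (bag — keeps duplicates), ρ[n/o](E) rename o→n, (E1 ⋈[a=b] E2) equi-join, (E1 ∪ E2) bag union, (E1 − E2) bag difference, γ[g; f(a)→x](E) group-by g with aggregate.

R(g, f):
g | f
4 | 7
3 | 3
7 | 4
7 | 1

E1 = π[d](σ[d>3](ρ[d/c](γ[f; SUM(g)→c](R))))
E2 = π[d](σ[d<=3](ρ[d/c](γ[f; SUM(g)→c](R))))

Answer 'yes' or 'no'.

E1 row counts bottom-up:
  R → 4
  γ[f; SUM(g)→c](R) → 4
  ρ[d/c](γ[f; SUM(g)→c](R)) → 4
  σ[d>3](ρ[d/c](γ[f; SUM(g)→c](R))) → 3
  π[d](σ[d>3](ρ[d/c](γ[f; SUM(g)→c](R)))) → 3
E2 row counts bottom-up:
  R → 4
  γ[f; SUM(g)→c](R) → 4
  ρ[d/c](γ[f; SUM(g)→c](R)) → 4
  σ[d<=3](ρ[d/c](γ[f; SUM(g)→c](R))) → 1
  π[d](σ[d<=3](ρ[d/c](γ[f; SUM(g)→c](R)))) → 1

E1 result:
d
4
7
7
E2 result:
d
3
Witness: (7,) appears 2× in E1 but 0× in E2.

no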